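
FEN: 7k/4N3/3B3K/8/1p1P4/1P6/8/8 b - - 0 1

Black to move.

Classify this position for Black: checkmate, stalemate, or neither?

Black to move; black king on h8.
In check: no.
King squares — g7: attacked by Kh6; h7: attacked by Kh6; g8: attacked by Ne7.
Legal moves for Black: none.
Not in check and no legal moves → stalemate.

stalemate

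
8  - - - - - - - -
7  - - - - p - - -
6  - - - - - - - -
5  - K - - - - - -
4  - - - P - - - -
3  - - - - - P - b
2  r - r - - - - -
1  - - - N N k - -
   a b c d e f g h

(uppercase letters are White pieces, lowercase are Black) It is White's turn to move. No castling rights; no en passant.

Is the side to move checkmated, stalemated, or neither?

White to move; white king on b5.
In check: no.
Legal moves for White: Kb6, Kb4, Nd3, Ng2, Nxc2, Ne3+, Nc3, Nf2, Nb2, d5, f4.
White has 11 legal moves and is not in check → neither.

neither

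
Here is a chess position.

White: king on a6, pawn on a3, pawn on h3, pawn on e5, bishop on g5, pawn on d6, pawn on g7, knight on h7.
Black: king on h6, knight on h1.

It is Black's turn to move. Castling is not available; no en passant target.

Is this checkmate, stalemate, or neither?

Black to move; black king on h6.
In check: yes, from the white bishop on g5.
King squares — g5: attacked by Nh7; h5: available; g6: available; g7: available; h7: available.
Legal moves for Black: Kxh7, Kxg7, Kg6, Kh5.
Black is in check but has 4 legal moves → neither.

neither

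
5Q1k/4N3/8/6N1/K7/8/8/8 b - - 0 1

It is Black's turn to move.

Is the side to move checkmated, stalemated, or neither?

Black to move; black king on h8.
In check: yes, from the white queen on f8.
King squares — g7: attacked by Qf8; h7: attacked by Ng5; g8: attacked by Ne7.
Legal moves for Black: none.
In check with no legal moves → checkmate.

checkmate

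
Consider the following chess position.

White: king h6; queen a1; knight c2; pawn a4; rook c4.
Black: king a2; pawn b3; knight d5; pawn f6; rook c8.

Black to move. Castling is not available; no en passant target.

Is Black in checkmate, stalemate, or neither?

checkmate

Black to move; black king on a2.
In check: yes, from the white queen on a1.
King squares — a1: attacked by Nc2; b1: attacked by Qa1; b2: attacked by Qa1; a3: attacked by Qa1; b3: own pawn.
Legal moves for Black: none.
In check with no legal moves → checkmate.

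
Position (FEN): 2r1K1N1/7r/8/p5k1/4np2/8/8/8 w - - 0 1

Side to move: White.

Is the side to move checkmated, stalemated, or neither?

White to move; white king on e8.
In check: yes, from the black rook on c8.
King squares — d7: attacked by Rh7; e7: attacked by Rh7; f7: attacked by Rh7; d8: attacked by Rc8; f8: attacked by Rc8.
Legal moves for White: none.
In check with no legal moves → checkmate.

checkmate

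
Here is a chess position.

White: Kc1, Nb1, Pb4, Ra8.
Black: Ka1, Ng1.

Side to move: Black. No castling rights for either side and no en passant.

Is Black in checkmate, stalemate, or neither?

checkmate

Black to move; black king on a1.
In check: yes, from the white rook on a8.
King squares — b1: attacked by Kc1; a2: attacked by Ra8; b2: attacked by Kc1.
Legal moves for Black: none.
In check with no legal moves → checkmate.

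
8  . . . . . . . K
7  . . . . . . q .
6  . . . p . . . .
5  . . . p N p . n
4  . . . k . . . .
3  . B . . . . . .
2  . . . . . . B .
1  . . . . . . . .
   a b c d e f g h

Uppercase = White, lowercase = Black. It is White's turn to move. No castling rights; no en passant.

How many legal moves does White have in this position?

0

White to move; king on h8.
In check: yes, from the black queen on g7.
Legal moves: none.
Count: 0.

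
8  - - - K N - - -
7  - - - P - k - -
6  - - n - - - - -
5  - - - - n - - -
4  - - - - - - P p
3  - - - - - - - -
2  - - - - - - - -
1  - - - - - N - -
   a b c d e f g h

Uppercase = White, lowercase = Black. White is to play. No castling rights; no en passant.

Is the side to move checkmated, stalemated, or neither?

neither

White to move; white king on d8.
In check: yes, from the black knight on c6.
King squares — c7: available; d7: own pawn; e7: attacked by Nc6; c8: available; e8: own knight.
Legal moves for White: Kc8, Kc7.
White is in check but has 2 legal moves → neither.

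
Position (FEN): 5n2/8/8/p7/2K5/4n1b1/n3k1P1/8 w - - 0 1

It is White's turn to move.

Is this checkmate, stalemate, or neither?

White to move; white king on c4.
In check: yes, from the black knight on e3.
King squares — b3: available; c3: attacked by Na2; d3: attacked by Ke2; b4: attacked by Na2; d4: available; b5: available; c5: available; d5: attacked by Ne3.
Legal moves for White: Kc5, Kb5, Kd4, Kb3.
White is in check but has 4 legal moves → neither.

neither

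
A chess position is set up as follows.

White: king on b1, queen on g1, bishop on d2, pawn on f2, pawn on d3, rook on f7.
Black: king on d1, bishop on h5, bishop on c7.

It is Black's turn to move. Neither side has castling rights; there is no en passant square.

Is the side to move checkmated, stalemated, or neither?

Black to move; black king on d1.
In check: yes, from the white queen on g1.
Legal moves for Black: Ke2, Kxd2.
Black is in check but has 2 legal moves → neither.

neither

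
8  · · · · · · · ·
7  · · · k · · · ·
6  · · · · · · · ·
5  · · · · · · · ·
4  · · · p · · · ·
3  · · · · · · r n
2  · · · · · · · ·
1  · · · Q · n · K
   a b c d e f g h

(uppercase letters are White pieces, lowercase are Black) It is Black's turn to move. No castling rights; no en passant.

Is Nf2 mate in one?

After Nf2: white king on h1; in check: yes, from the black knight on f2.
King squares — g1: attacked by Rg3; g2: attacked by Rg3; h2: attacked by Nf1.
White has no legal moves → checkmate.

yes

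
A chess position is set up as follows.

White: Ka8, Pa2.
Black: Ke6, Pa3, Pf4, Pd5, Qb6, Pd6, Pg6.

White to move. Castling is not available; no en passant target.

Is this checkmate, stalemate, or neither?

stalemate

White to move; white king on a8.
In check: no.
King squares — a7: attacked by Qb6; b7: attacked by Qb6; b8: attacked by Qb6.
Legal moves for White: none.
Not in check and no legal moves → stalemate.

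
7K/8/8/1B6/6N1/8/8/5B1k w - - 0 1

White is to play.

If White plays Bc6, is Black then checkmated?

no

After Bc6: black king on h1; in check: yes, from the white bishop on c6.
Black has 1 legal reply: Kg1.
In check but a legal move exists → not checkmate.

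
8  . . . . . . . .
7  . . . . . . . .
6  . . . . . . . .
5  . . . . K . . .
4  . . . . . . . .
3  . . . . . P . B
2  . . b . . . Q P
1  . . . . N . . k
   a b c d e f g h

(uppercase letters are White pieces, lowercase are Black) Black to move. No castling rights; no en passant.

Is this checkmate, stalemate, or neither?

Black to move; black king on h1.
In check: yes, from the white queen on g2.
King squares — g1: attacked by Qg2; g2: attacked by Ne1; h2: attacked by Qg2.
Legal moves for Black: none.
In check with no legal moves → checkmate.

checkmate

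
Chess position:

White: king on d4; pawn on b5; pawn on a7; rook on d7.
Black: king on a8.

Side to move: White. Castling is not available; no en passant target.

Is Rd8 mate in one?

no

After Rd8: black king on a8; in check: yes, from the white rook on d8.
Black has 2 legal replies: Kb7, Kxa7.
In check but a legal move exists → not checkmate.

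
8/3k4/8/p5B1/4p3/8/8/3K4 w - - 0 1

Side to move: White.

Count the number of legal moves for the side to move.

White to move; king on d1.
In check: no.
Legal moves: Bd8, Be7, Bh6, Bf6, Bh4, Bf4, Be3, Bd2, Bc1, Ke2, Kd2, Kc2, Ke1, Kc1.
Count: 14.

14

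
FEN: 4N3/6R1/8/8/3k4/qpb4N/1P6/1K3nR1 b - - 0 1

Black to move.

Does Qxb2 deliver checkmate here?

After Qxb2: white king on b1; in check: yes, from the black queen on b2.
King squares — a1: attacked by Qb2; c1: attacked by Qb2; a2: attacked by Qb2; b2: attacked by Bc3; c2: attacked by Qb2.
White has no legal moves → checkmate.

yes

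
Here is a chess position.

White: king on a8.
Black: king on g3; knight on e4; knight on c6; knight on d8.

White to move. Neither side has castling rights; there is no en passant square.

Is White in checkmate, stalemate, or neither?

stalemate

White to move; white king on a8.
In check: no.
King squares — a7: attacked by Nc6; b7: attacked by Nd8; b8: attacked by Nc6.
Legal moves for White: none.
Not in check and no legal moves → stalemate.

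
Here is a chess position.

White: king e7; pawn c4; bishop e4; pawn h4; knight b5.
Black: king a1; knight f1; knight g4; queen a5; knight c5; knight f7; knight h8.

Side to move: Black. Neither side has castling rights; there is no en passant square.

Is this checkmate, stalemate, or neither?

Black to move; black king on a1.
In check: no.
Legal moves for Black include: Ng6+, Nd8, Nfh6, Nd6, Ng5, Nfe5, Nd7, Nb7, Ne6, Na6, Nxe4, Na4, Nd3, Nb3, Qd8#, Qa8, Qc7+, Qa7+, ... (list truncated; more exist).
Black has legal moves and is not in check → neither.

neither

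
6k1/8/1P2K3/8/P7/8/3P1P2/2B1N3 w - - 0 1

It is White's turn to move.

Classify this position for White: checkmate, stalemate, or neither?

neither

White to move; white king on e6.
In check: no.
Legal moves for White include: Ke7, Kd7, Kf6, Kd6, Kf5, Ke5, Kd5, Nf3, Nd3, Ng2, Nc2, Ba3, Bb2, b7, a5, f3, d3, f4, ... (list truncated; more exist).
White has legal moves and is not in check → neither.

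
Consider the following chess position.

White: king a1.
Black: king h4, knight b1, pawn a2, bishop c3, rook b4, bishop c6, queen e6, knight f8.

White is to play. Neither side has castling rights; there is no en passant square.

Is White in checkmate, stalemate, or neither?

checkmate

White to move; white king on a1.
In check: yes, from the black bishop on c3.
King squares — b1: attacked by Pa2; a2: attacked by Qe6; b2: attacked by Bc3.
Legal moves for White: none.
In check with no legal moves → checkmate.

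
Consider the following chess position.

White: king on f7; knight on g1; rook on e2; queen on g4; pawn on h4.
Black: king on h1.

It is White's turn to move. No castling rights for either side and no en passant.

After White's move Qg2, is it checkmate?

After Qg2: black king on h1; in check: yes, from the white queen on g2.
King squares — g1: attacked by Qg2; g2: attacked by Re2; h2: attacked by Qg2.
Black has no legal moves → checkmate.

yes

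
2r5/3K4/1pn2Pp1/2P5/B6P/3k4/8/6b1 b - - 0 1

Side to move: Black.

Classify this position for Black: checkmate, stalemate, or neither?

Black to move; black king on d3.
In check: no.
Legal moves for Black include: Rh8, Rg8, Rf8, Re8, Rd8+, Rb8, Ra8, Rc7+, Nd8, Nb8+, Ne7, Na7, Ne5+, Na5, Nd4, Nb4, Ke4, Kd4, ... (list truncated; more exist).
Black has legal moves and is not in check → neither.

neither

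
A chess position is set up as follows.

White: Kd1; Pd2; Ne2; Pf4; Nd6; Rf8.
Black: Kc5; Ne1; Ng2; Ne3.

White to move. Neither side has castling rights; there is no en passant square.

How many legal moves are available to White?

White to move; king on d1.
In check: yes, from the black knight on e3.
Legal moves: Kc1, dxe3.
Count: 2.

2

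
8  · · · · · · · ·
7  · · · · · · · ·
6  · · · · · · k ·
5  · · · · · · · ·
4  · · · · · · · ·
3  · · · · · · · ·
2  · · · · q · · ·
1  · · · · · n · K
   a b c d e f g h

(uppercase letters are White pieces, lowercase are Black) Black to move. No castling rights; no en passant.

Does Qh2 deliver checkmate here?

yes

After Qh2: white king on h1; in check: yes, from the black queen on h2.
King squares — g1: attacked by Qh2; g2: attacked by Qh2; h2: attacked by Nf1.
White has no legal moves → checkmate.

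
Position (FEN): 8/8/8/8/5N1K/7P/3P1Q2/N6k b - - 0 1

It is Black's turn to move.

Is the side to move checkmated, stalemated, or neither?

Black to move; black king on h1.
In check: no.
King squares — g1: attacked by Qf2; g2: attacked by Qf2; h2: attacked by Qf2.
Legal moves for Black: none.
Not in check and no legal moves → stalemate.

stalemate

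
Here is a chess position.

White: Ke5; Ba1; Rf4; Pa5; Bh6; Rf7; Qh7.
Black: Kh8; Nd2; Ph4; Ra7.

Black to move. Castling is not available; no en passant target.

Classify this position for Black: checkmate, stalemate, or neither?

Black to move; black king on h8.
In check: yes, from the white queen on h7.
King squares — g7: attacked by Bh6; h7: attacked by Rf7; g8: attacked by Qh7.
Legal moves for Black: none.
In check with no legal moves → checkmate.

checkmate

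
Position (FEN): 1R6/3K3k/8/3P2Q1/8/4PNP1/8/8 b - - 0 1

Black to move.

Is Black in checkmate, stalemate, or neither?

Black to move; black king on h7.
In check: no.
King squares — g6: attacked by Qg5; h6: attacked by Qg5; g7: attacked by Qg5; g8: attacked by Qg5; h8: attacked by Rb8.
Legal moves for Black: none.
Not in check and no legal moves → stalemate.

stalemate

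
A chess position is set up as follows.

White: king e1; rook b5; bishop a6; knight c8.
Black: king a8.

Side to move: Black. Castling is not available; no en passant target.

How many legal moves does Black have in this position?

Black to move; king on a8.
In check: no.
Legal moves: none.
Count: 0.

0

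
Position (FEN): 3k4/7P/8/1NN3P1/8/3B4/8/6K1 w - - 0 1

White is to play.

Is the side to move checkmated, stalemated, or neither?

White to move; white king on g1.
In check: no.
Legal moves for White include: Nd7, Nb7+, Ne6+, Na6, Ne4, Na4, Nb3, Nc7, Na7, Nd6, Nd4, Nc3, Na3, Bg6, Bf5, Be4, Bc4, Be2, ... (list truncated; more exist).
White has legal moves and is not in check → neither.

neither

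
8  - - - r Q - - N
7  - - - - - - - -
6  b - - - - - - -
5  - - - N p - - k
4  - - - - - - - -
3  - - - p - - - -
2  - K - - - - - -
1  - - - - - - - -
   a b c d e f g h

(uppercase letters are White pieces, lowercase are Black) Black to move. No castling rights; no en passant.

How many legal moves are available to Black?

5

Black to move; king on h5.
In check: yes, from the white queen on e8.
Legal moves: Kh6, Kg5, Kh4, Kg4, Rxe8.
Count: 5.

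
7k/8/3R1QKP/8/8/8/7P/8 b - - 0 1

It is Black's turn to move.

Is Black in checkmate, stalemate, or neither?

Black to move; black king on h8.
In check: yes, from the white queen on f6.
King squares — g7: attacked by Qf6; h7: attacked by Kg6; g8: available.
Legal moves for Black: Kg8.
Black is in check but has 1 legal move → neither.

neither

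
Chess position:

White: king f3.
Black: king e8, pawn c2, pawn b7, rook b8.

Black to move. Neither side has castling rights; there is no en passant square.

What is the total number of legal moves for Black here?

Black to move; king on e8.
In check: no.
Legal moves: Kf8, Kd8, Kf7, Ke7, Kd7, Rd8, Rc8, Ra8, b6, c1=Q, c1=R, c1=B, c1=N, b5.
Count: 14.

14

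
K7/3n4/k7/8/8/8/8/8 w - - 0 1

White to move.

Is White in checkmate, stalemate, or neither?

White to move; white king on a8.
In check: no.
King squares — a7: attacked by Ka6; b7: attacked by Ka6; b8: attacked by Nd7.
Legal moves for White: none.
Not in check and no legal moves → stalemate.

stalemate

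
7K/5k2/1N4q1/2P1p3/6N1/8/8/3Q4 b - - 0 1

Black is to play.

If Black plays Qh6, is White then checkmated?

After Qh6: white king on h8; in check: yes, from the black queen on h6.
White has 1 legal reply: Nxh6+.
In check but a legal move exists → not checkmate.

no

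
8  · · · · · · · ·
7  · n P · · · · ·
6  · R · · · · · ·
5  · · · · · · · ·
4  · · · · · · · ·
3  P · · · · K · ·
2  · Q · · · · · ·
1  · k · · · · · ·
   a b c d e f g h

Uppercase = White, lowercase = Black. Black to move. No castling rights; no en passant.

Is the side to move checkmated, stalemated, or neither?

checkmate

Black to move; black king on b1.
In check: yes, from the white queen on b2.
King squares — a1: attacked by Qb2; c1: attacked by Qb2; a2: attacked by Qb2; b2: attacked by Rb6; c2: attacked by Qb2.
Legal moves for Black: none.
In check with no legal moves → checkmate.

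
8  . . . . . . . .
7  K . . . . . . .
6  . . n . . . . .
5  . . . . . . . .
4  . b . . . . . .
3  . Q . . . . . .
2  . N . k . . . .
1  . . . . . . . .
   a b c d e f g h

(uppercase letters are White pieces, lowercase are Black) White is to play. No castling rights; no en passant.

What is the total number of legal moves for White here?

White to move; king on a7.
In check: yes, from the black knight on c6.
Legal moves: Ka8, Kb7, Kb6, Ka6.
Count: 4.

4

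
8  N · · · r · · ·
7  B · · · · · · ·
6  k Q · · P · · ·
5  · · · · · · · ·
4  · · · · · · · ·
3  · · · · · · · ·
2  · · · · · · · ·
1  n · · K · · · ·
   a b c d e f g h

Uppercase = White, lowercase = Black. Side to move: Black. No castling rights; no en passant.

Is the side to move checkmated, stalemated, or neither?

Black to move; black king on a6.
In check: yes, from the white queen on b6.
King squares — a5: attacked by Qb6; b5: attacked by Qb6; b6: attacked by Ba7; a7: attacked by Qb6; b7: attacked by Qb6.
Legal moves for Black: none.
In check with no legal moves → checkmate.

checkmate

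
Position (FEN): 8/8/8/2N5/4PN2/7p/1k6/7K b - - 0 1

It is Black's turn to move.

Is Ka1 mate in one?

After Ka1: white king on h1; in check: no.
White is not in check, so this cannot be checkmate.

no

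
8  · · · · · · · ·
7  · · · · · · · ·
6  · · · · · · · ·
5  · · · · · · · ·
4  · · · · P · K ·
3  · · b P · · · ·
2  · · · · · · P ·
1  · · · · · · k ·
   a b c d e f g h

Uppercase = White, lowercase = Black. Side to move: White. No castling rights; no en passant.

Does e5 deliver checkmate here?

After e5: black king on g1; in check: no.
Black is not in check, so this cannot be checkmate.

no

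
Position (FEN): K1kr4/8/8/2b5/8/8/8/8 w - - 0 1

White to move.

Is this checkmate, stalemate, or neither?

White to move; white king on a8.
In check: no.
King squares — a7: attacked by Bc5; b7: attacked by Kc8; b8: attacked by Kc8.
Legal moves for White: none.
Not in check and no legal moves → stalemate.

stalemate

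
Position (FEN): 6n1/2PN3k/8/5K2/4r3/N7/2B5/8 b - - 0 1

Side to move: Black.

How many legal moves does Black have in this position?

20

Black to move; king on h7.
In check: no.
Legal moves: Ne7+, Nh6+, Nf6, Kh8, Kg7, Kh6, Re8, Re7, Re6, Re5+, Rh4, Rg4, Rf4+, Rd4, Rc4, Rb4, Ra4, Re3, Re2, Re1.
Count: 20.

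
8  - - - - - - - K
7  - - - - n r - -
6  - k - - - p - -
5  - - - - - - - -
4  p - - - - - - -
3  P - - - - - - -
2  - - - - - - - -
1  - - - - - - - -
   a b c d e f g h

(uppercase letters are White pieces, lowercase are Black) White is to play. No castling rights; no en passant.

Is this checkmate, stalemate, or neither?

stalemate

White to move; white king on h8.
In check: no.
King squares — g7: attacked by Rf7; h7: attacked by Rf7; g8: attacked by Ne7.
Legal moves for White: none.
Not in check and no legal moves → stalemate.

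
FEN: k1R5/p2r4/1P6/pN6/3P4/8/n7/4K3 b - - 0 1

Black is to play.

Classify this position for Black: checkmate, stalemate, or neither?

Black to move; black king on a8.
In check: yes, from the white rook on c8.
King squares — a7: own pawn; b7: available; b8: attacked by Rc8.
Legal moves for Black: Kb7.
Black is in check but has 1 legal move → neither.

neither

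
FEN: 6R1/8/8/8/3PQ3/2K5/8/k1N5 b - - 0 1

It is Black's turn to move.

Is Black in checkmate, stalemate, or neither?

Black to move; black king on a1.
In check: no.
King squares — b1: attacked by Qe4; a2: attacked by Nc1; b2: attacked by Kc3.
Legal moves for Black: none.
Not in check and no legal moves → stalemate.

stalemate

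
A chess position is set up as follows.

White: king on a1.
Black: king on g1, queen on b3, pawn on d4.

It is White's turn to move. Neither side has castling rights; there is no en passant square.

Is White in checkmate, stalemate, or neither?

stalemate

White to move; white king on a1.
In check: no.
King squares — b1: attacked by Qb3; a2: attacked by Qb3; b2: attacked by Qb3.
Legal moves for White: none.
Not in check and no legal moves → stalemate.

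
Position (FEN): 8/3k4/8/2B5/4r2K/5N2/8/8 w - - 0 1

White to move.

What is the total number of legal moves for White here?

4

White to move; king on h4.
In check: yes, from the black rook on e4.
Legal moves: Kh5, Kg5, Kh3, Kg3.
Count: 4.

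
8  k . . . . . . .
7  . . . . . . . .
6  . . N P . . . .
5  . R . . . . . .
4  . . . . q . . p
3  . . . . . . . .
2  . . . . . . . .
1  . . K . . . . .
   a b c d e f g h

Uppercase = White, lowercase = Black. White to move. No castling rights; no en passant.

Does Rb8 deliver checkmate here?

After Rb8: black king on a8; in check: yes, from the white rook on b8.
King squares — a7: attacked by Nc6; b7: attacked by Rb8; b8: attacked by Nc6.
Black has no legal moves → checkmate.

yes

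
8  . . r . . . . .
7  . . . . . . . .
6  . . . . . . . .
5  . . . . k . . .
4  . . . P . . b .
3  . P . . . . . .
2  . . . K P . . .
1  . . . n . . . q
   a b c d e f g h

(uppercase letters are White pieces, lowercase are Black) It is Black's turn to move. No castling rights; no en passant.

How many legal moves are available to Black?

8

Black to move; king on e5.
In check: yes, from the white pawn on d4.
Legal moves: Kf6, Ke6, Kd6, Kf5, Kd5, Kf4, Ke4, Kxd4.
Count: 8.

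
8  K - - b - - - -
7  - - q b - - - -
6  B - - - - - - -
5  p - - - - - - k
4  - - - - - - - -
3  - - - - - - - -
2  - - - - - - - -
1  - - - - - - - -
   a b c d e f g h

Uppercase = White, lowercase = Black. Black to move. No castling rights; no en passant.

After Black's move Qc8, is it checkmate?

no

After Qc8: white king on a8; in check: yes, from the black queen on c8.
White has 2 legal replies: Ka7, Bxc8.
In check but a legal move exists → not checkmate.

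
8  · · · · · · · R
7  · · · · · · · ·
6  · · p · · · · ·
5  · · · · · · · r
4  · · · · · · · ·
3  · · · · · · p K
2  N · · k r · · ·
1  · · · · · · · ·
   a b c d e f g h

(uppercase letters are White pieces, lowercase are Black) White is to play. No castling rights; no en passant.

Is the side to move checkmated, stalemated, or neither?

White to move; white king on h3.
In check: yes, from the black rook on h5.
Legal moves for White: Kg4, Kxg3, Rxh5.
White is in check but has 3 legal moves → neither.

neither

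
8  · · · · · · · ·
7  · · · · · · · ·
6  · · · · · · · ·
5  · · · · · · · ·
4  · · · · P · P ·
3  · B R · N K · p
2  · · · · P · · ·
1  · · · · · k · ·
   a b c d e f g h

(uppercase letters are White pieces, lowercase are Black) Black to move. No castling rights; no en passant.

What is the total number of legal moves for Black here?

Black to move; king on f1.
In check: yes, from the white knight on e3.
Legal moves: Kg1, Ke1.
Count: 2.

2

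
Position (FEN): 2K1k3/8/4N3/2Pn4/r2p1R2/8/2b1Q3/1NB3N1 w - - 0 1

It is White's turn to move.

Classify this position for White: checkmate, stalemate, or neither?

White to move; white king on c8.
In check: no.
Legal moves for White include: Kb8, Kb7, Nf8+, Nd8+, Ng7#, Nc7#, Ng5+, Nxd4+, Rf8+, Rf7, Rf6, Rf5, Rh4, Rg4, Re4, Rxd4, Rf3, Rf2, ... (list truncated; more exist).
White has legal moves and is not in check → neither.

neither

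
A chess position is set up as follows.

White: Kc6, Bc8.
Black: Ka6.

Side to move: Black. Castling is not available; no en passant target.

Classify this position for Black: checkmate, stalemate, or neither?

neither

Black to move; black king on a6.
In check: yes, from the white bishop on c8.
King squares — a5: available; b5: attacked by Kc6; b6: attacked by Kc6; a7: available; b7: attacked by Kc6.
Legal moves for Black: Ka7, Ka5.
Black is in check but has 2 legal moves → neither.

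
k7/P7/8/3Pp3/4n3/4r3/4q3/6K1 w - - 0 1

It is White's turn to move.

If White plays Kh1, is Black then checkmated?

After Kh1: black king on a8; in check: no.
Black is not in check, so this cannot be checkmate.

no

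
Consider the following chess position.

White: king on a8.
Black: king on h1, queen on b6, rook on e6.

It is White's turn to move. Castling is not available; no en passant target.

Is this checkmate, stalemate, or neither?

stalemate

White to move; white king on a8.
In check: no.
King squares — a7: attacked by Qb6; b7: attacked by Qb6; b8: attacked by Qb6.
Legal moves for White: none.
Not in check and no legal moves → stalemate.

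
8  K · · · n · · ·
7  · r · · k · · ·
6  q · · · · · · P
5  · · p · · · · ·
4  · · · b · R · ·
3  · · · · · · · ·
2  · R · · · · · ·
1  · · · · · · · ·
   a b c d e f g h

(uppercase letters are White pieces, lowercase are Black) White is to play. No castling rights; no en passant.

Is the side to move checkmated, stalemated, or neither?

White to move; white king on a8.
In check: yes, from the black queen on a6.
King squares — a7: attacked by Qa6; b7: attacked by Qa6; b8: attacked by Rb7.
Legal moves for White: none.
In check with no legal moves → checkmate.

checkmate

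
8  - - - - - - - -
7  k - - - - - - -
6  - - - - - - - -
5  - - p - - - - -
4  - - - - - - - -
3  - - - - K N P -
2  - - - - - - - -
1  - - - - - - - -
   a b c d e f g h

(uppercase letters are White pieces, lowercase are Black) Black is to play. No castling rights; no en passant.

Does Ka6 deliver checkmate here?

After Ka6: white king on e3; in check: no.
White is not in check, so this cannot be checkmate.

no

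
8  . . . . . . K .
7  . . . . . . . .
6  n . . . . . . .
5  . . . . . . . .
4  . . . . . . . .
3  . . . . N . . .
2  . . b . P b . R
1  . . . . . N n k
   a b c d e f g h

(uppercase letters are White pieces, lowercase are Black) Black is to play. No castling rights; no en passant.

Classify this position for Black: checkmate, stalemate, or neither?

Black to move; black king on h1.
In check: yes, from the white rook on h2.
King squares — g1: own knight; g2: attacked by Rh2; h2: attacked by Nf1.
Legal moves for Black: none.
In check with no legal moves → checkmate.

checkmate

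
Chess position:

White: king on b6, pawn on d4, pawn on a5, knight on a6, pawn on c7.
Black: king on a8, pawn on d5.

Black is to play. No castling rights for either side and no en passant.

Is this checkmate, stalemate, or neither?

Black to move; black king on a8.
In check: no.
King squares — a7: attacked by Kb6; b7: attacked by Kb6; b8: attacked by Na6.
Legal moves for Black: none.
Not in check and no legal moves → stalemate.

stalemate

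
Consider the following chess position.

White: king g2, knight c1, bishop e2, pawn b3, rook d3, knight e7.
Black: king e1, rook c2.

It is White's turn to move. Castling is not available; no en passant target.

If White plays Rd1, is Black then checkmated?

After Rd1: black king on e1; in check: yes, from the white rook on d1.
King squares — d1: attacked by Be2; f1: attacked by Rd1; d2: attacked by Rd1; e2: attacked by Nc1; f2: attacked by Kg2.
Black has no legal moves → checkmate.

yes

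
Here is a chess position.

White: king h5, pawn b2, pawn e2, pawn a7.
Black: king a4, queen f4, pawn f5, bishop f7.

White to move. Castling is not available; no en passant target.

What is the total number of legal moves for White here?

White to move; king on h5.
In check: yes, from the black bishop on f7.
Legal moves: none.
Count: 0.

0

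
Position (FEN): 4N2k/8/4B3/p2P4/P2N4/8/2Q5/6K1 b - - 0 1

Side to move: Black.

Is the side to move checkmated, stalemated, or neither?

stalemate

Black to move; black king on h8.
In check: no.
King squares — g7: attacked by Ne8; h7: attacked by Qc2; g8: attacked by Be6.
Legal moves for Black: none.
Not in check and no legal moves → stalemate.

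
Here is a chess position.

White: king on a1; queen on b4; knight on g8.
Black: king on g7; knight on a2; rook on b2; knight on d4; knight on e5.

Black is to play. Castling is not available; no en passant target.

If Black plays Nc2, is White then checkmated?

After Nc2: white king on a1; in check: yes, from the black knight on c2.
White has 1 legal reply: Kxb2.
In check but a legal move exists → not checkmate.

no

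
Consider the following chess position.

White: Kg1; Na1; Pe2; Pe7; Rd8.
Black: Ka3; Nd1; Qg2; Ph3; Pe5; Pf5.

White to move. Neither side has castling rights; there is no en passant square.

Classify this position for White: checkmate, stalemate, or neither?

checkmate

White to move; white king on g1.
In check: yes, from the black queen on g2.
King squares — f1: attacked by Qg2; h1: attacked by Qg2; f2: attacked by Nd1; g2: attacked by Ph3; h2: attacked by Qg2.
Legal moves for White: none.
In check with no legal moves → checkmate.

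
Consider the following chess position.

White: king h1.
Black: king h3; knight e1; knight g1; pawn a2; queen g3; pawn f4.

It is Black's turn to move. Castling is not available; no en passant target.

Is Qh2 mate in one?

After Qh2: white king on h1; in check: yes, from the black queen on h2.
King squares — g1: attacked by Qh2; g2: attacked by Ne1; h2: attacked by Kh3.
White has no legal moves → checkmate.

yes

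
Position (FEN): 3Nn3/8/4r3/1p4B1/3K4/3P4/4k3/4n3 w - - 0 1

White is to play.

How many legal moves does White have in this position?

White to move; king on d4.
In check: no.
Legal moves: Nf7, Nb7, Nxe6, Nc6, Be7, Bh6, Bf6, Bh4, Bf4, Be3, Bd2, Bc1, Kd5, Kc5, Kc3.
Count: 15.

15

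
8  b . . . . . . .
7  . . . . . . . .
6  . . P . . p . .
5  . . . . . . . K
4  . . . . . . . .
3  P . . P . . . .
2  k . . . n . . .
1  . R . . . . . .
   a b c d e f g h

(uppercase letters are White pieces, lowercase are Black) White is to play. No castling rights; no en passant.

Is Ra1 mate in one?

After Ra1: black king on a2; in check: yes, from the white rook on a1.
Black has 3 legal replies: Kb3, Kb2, Kxa1.
In check but a legal move exists → not checkmate.

no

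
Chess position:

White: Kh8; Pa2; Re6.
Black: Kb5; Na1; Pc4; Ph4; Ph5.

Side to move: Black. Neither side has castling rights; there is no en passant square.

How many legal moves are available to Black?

8

Black to move; king on b5.
In check: no.
Legal moves: Kc5, Ka5, Kb4, Ka4, Nb3, Nc2, h3, c3.
Count: 8.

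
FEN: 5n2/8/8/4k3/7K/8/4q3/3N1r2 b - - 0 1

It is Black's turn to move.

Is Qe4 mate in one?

After Qe4: white king on h4; in check: yes, from the black queen on e4.
White has 4 legal replies: Kh5, Kg5, Kh3, Kg3.
In check but a legal move exists → not checkmate.

no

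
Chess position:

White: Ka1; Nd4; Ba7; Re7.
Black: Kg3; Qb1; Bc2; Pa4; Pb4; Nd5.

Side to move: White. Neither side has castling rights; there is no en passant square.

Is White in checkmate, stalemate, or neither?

checkmate

White to move; white king on a1.
In check: yes, from the black queen on b1.
King squares — b1: attacked by Bc2; a2: attacked by Qb1; b2: attacked by Qb1.
Legal moves for White: none.
In check with no legal moves → checkmate.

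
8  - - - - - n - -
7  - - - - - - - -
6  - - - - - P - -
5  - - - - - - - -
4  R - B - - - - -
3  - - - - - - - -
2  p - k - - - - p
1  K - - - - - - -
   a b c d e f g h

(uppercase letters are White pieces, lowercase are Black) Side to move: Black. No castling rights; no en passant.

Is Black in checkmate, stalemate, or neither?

neither

Black to move; black king on c2.
In check: no.
Legal moves for Black: Nh7, Nd7, Ng6, Ne6, Kc3, Kd2, Kd1, Kc1, h1=Q+, h1=R+, h1=B, h1=N.
Black has 12 legal moves and is not in check → neither.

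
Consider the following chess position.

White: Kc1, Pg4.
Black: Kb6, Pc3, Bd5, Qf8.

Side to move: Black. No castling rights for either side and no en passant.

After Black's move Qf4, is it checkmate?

After Qf4: white king on c1; in check: yes, from the black queen on f4.
White has 3 legal replies: Kc2, Kd1, Kb1.
In check but a legal move exists → not checkmate.

no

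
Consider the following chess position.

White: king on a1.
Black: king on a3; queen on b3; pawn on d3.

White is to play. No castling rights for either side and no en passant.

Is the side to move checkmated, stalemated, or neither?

stalemate

White to move; white king on a1.
In check: no.
King squares — b1: attacked by Qb3; a2: attacked by Ka3; b2: attacked by Ka3.
Legal moves for White: none.
Not in check and no legal moves → stalemate.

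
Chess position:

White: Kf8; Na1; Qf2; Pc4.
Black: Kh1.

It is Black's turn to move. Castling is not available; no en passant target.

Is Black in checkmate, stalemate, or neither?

stalemate

Black to move; black king on h1.
In check: no.
King squares — g1: attacked by Qf2; g2: attacked by Qf2; h2: attacked by Qf2.
Legal moves for Black: none.
Not in check and no legal moves → stalemate.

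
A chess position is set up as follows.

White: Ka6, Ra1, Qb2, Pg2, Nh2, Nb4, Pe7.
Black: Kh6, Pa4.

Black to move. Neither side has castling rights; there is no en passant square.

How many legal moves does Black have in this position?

Black to move; king on h6.
In check: no.
Legal moves: Kh7, Kg6, Kh5, Kg5, a3.
Count: 5.

5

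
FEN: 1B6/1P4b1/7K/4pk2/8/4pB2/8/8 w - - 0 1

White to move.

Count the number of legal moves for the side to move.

White to move; king on h6.
In check: yes, from the black bishop on g7.
Legal moves: Kh7, Kxg7, Kh5.
Count: 3.

3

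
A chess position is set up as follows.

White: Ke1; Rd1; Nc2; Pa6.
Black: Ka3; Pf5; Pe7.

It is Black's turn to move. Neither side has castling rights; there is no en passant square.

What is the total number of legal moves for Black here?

4

Black to move; king on a3.
In check: yes, from the white knight on c2.
Legal moves: Ka4, Kb3, Kb2, Ka2.
Count: 4.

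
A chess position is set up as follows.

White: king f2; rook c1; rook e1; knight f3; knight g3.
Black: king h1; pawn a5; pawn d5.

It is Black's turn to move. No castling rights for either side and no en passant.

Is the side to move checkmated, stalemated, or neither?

Black to move; black king on h1.
In check: yes, from the white rook on e1 and the white knight on g3.
King squares — g1: attacked by Re1; g2: attacked by Kf2; h2: attacked by Nf3.
Legal moves for Black: none.
In check with no legal moves → checkmate.

checkmate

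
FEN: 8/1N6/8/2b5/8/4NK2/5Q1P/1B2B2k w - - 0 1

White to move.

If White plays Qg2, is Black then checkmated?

After Qg2: black king on h1; in check: yes, from the white queen on g2.
King squares — g1: attacked by Qg2; g2: attacked by Ne3; h2: attacked by Qg2.
Black has no legal moves → checkmate.

yes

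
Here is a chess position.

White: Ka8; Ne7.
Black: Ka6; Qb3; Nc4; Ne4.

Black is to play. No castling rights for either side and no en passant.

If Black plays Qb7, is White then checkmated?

yes

After Qb7: white king on a8; in check: yes, from the black queen on b7.
King squares — a7: attacked by Ka6; b7: attacked by Ka6; b8: attacked by Qb7.
White has no legal moves → checkmate.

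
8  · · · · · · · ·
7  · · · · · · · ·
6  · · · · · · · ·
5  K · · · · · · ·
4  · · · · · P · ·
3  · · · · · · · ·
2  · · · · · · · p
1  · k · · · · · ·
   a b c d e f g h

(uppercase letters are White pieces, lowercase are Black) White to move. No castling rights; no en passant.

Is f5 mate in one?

After f5: black king on b1; in check: no.
Black is not in check, so this cannot be checkmate.

no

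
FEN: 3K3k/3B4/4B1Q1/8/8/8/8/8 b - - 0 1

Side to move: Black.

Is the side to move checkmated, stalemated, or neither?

stalemate

Black to move; black king on h8.
In check: no.
King squares — g7: attacked by Qg6; h7: attacked by Qg6; g8: attacked by Be6.
Legal moves for Black: none.
Not in check and no legal moves → stalemate.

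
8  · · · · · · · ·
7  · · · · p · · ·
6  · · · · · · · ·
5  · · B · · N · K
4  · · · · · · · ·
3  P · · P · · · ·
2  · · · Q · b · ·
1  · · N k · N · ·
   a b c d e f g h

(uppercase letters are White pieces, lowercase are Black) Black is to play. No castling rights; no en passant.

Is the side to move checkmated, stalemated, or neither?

checkmate

Black to move; black king on d1.
In check: yes, from the white queen on d2.
King squares — c1: attacked by Qd2; e1: attacked by Qd2; c2: attacked by Qd2; d2: attacked by Nf1; e2: attacked by Nc1.
Legal moves for Black: none.
In check with no legal moves → checkmate.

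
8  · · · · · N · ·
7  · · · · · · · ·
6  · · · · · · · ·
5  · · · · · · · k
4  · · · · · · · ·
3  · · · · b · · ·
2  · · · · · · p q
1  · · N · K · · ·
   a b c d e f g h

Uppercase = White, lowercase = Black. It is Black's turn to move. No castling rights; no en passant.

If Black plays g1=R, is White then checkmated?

After g1=R: white king on e1; in check: yes, from the black rook on g1.
King squares — d1: attacked by Rg1; f1: attacked by Rg1; d2: attacked by Qh2; e2: attacked by Qh2; f2: attacked by Qh2.
White has no legal moves → checkmate.

yes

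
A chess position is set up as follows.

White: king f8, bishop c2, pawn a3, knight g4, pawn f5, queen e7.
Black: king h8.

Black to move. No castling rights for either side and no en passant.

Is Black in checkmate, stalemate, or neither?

stalemate

Black to move; black king on h8.
In check: no.
King squares — g7: attacked by Qe7; h7: attacked by Qe7; g8: attacked by Kf8.
Legal moves for Black: none.
Not in check and no legal moves → stalemate.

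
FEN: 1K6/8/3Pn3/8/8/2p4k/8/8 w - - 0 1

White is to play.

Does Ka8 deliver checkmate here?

no

After Ka8: black king on h3; in check: no.
Black is not in check, so this cannot be checkmate.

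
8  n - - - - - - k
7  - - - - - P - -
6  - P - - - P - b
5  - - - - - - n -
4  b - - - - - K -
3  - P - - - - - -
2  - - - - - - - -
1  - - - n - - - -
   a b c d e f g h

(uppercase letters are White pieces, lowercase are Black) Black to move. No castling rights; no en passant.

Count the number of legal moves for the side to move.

Black to move; king on h8.
In check: no.
Legal moves: Kh7, Nc7, Nxb6, Bf8, Bg7, Nh7, Nxf7, Ne6, Ne4, Nh3, Nf3, Be8, Bd7+, Bc6, Bb5, Bxb3, Ne3+, Nc3, Nf2+, Nb2.
Count: 20.

20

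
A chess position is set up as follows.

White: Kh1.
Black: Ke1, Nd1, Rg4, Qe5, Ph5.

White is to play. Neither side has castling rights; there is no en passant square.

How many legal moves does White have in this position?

White to move; king on h1.
In check: no.
Legal moves: none.
Count: 0.

0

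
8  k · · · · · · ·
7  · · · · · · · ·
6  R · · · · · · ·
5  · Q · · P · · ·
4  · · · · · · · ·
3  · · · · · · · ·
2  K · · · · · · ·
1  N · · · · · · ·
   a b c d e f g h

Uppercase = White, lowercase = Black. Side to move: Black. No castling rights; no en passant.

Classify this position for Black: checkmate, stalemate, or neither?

Black to move; black king on a8.
In check: yes, from the white rook on a6.
King squares — a7: attacked by Ra6; b7: attacked by Qb5; b8: attacked by Qb5.
Legal moves for Black: none.
In check with no legal moves → checkmate.

checkmate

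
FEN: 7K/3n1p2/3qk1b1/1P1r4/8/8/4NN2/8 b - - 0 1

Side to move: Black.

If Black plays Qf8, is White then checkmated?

After Qf8: white king on h8; in check: yes, from the black queen on f8.
King squares — g7: attacked by Qf8; h7: attacked by Bg6; g8: attacked by Qf8.
White has no legal moves → checkmate.

yes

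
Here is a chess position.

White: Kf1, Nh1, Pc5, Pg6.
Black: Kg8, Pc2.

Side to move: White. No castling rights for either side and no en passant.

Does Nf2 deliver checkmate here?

no

After Nf2: black king on g8; in check: no.
Black is not in check, so this cannot be checkmate.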